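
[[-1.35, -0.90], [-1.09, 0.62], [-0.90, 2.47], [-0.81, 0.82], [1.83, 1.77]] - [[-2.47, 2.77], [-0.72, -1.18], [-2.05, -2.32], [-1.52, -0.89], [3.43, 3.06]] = [[1.12, -3.67],[-0.37, 1.80],[1.15, 4.79],[0.71, 1.71],[-1.60, -1.29]]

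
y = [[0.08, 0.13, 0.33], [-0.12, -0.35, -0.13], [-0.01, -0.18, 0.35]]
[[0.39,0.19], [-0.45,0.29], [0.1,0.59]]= y@[[1.44, 0.84], [0.57, -1.47], [0.61, 0.95]]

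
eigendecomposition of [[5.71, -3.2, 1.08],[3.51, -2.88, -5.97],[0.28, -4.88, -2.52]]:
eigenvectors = [[(-0.12+0j), 0.76+0.00j, (0.76-0j)],[-0.73+0.00j, 0.36-0.41j, (0.36+0.41j)],[(-0.67+0j), (-0.12+0.34j), -0.12-0.34j]]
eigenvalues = [(-7.79+0j), (4.05+2.21j), (4.05-2.21j)]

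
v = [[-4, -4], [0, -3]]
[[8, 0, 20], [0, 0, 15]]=v@[[-2, 0, 0], [0, 0, -5]]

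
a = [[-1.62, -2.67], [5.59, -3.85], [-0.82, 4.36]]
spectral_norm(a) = 7.67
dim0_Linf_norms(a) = [5.59, 4.36]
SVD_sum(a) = [[0.63, -0.74], [4.27, -4.98], [-2.50, 2.92]] + [[-2.25, -1.93], [1.32, 1.13], [1.68, 1.44]]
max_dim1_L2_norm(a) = 6.79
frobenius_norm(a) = 8.69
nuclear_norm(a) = 11.76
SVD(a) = [[0.13, -0.73], [0.86, 0.42], [-0.50, 0.54]] @ diag([7.666193690773477, 4.090889181528256]) @ [[0.65, -0.76], [0.76, 0.65]]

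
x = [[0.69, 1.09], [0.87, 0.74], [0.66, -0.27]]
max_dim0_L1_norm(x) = 2.22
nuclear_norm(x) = 2.44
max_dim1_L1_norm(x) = 1.78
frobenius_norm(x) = 1.86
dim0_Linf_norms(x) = [0.87, 1.09]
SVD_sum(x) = [[0.87,  0.92], [0.78,  0.83], [0.18,  0.19]] + [[-0.18,  0.17],[0.09,  -0.09],[0.48,  -0.46]]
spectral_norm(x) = 1.72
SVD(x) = [[-0.74, 0.34],[-0.66, -0.17],[-0.15, -0.92]] @ diag([1.7199739330482222, 0.7203399680946699]) @ [[-0.69, -0.73], [-0.73, 0.69]]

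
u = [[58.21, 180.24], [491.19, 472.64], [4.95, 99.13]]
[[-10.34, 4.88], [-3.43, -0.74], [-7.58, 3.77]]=u @ [[0.07, -0.04], [-0.08, 0.04]]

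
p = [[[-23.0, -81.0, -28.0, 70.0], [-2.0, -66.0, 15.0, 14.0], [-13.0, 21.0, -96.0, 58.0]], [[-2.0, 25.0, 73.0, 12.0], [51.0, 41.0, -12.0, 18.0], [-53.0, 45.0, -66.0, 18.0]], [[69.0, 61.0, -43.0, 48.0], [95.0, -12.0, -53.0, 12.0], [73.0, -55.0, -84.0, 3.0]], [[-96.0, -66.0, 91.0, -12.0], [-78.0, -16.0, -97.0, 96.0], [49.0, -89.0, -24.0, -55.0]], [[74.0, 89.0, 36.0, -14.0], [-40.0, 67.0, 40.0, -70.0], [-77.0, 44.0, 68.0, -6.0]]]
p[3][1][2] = -97.0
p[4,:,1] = [89.0, 67.0, 44.0]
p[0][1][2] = 15.0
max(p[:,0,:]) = 91.0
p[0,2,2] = -96.0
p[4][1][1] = 67.0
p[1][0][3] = 12.0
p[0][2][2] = -96.0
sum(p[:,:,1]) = 8.0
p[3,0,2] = 91.0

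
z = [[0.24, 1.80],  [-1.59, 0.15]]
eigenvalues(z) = [(0.2+1.69j), (0.2-1.69j)]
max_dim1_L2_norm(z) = 1.82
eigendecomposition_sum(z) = [[(0.12+0.84j),(0.9-0.1j)], [-0.80+0.09j,0.07+0.85j]] + [[(0.12-0.84j), 0.90+0.10j], [-0.80-0.09j, 0.07-0.85j]]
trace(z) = 0.39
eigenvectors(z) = [[0.73+0.00j, 0.73-0.00j],[(-0.02+0.68j), (-0.02-0.68j)]]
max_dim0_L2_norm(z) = 1.81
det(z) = 2.90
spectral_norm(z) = 1.82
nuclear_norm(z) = 3.41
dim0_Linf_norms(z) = [1.59, 1.8]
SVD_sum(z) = [[0.46,1.74], [-0.07,-0.25]] + [[-0.22, 0.06], [-1.52, 0.4]]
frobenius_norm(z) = 2.42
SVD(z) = [[0.99,-0.14], [-0.14,-0.99]] @ diag([1.8204165402046923, 1.591943347028775]) @ [[0.26, 0.97], [0.97, -0.26]]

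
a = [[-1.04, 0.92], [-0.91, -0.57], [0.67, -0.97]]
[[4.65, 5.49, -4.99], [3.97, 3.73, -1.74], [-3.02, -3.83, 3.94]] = a @ [[-4.41,-4.59,3.11], [0.07,0.78,-1.91]]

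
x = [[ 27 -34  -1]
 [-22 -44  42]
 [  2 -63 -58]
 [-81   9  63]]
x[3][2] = 63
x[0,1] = -34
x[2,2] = -58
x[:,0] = [27, -22, 2, -81]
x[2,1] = -63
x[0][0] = 27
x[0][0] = 27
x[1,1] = -44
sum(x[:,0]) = -74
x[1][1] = -44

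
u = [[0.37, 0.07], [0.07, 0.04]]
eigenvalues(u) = [0.38, 0.03]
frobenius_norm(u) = 0.39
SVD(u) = [[-0.98, -0.20], [-0.2, 0.98]] @ diag([0.3842344832893492, 0.025765516710650787]) @ [[-0.98, -0.2],[-0.2, 0.98]]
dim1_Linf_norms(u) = [0.37, 0.07]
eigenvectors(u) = [[0.98, -0.20], [0.20, 0.98]]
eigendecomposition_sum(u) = [[0.37, 0.08], [0.08, 0.02]] + [[0.00, -0.01], [-0.01, 0.02]]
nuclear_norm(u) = 0.41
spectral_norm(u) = 0.38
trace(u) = 0.41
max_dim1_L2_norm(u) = 0.38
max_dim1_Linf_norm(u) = 0.37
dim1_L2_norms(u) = [0.38, 0.08]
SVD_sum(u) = [[0.37, 0.08], [0.08, 0.02]] + [[0.0,-0.01], [-0.01,0.02]]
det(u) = 0.01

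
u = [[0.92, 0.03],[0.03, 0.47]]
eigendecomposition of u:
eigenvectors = [[1.0, -0.07], [0.07, 1.0]]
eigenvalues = [0.92, 0.47]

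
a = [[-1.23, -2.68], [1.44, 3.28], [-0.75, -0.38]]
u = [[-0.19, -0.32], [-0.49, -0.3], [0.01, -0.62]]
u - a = [[1.04,2.36],[-1.93,-3.58],[0.76,-0.24]]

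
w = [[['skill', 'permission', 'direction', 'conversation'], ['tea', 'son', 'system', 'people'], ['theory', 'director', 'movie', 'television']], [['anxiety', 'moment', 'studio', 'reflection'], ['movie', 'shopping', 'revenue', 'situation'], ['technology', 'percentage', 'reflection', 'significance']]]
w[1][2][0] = 'technology'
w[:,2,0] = ['theory', 'technology']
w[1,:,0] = ['anxiety', 'movie', 'technology']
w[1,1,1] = 'shopping'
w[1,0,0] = 'anxiety'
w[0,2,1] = 'director'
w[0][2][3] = 'television'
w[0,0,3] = 'conversation'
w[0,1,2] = 'system'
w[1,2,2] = 'reflection'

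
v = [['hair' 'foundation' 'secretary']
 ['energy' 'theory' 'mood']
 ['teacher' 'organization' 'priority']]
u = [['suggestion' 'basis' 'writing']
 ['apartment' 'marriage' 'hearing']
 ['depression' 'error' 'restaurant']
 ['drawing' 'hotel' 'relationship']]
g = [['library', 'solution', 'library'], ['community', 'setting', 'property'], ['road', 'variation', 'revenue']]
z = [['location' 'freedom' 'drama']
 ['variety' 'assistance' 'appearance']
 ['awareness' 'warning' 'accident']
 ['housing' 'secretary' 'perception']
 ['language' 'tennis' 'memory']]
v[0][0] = 'hair'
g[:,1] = ['solution', 'setting', 'variation']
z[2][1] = 'warning'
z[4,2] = 'memory'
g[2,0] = 'road'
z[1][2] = 'appearance'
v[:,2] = ['secretary', 'mood', 'priority']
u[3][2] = 'relationship'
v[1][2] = 'mood'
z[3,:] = ['housing', 'secretary', 'perception']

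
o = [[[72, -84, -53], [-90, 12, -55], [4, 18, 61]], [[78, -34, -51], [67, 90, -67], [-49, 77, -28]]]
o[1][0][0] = 78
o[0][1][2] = -55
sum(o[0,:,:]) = -115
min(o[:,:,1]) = -84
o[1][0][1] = -34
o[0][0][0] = 72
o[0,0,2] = -53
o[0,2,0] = 4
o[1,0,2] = -51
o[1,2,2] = -28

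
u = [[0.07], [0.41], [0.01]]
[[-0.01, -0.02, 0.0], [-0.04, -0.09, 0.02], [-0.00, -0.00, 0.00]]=u@[[-0.1, -0.22, 0.05]]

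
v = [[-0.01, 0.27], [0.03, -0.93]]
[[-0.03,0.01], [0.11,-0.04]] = v @ [[0.04, 0.1], [-0.12, 0.05]]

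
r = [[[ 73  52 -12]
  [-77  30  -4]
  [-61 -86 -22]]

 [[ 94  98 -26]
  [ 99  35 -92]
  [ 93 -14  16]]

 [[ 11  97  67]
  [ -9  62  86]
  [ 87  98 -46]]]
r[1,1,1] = 35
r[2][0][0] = 11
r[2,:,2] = [67, 86, -46]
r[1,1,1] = 35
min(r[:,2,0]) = -61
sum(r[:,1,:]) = 130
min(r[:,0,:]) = -26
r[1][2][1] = -14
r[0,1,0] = -77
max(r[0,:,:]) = 73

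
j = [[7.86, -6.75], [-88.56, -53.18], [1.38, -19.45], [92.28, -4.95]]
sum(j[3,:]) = 87.33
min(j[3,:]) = -4.95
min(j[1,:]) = -88.56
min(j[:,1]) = -53.18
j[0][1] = -6.75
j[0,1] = -6.75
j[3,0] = 92.28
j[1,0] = -88.56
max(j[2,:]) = 1.38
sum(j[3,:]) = 87.33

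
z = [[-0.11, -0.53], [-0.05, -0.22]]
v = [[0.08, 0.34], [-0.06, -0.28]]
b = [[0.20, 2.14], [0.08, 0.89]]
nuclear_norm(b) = 2.33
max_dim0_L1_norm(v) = 0.62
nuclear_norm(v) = 0.46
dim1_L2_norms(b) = [2.15, 0.89]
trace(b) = 1.09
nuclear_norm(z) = 0.59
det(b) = 0.01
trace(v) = -0.20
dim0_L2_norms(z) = [0.12, 0.57]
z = b @ v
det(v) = -0.00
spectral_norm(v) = 0.45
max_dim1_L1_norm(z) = 0.64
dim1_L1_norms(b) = [2.34, 0.97]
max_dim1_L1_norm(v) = 0.42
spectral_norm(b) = 2.33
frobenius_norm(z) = 0.59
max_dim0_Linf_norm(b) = 2.14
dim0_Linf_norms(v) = [0.08, 0.34]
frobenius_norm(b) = 2.33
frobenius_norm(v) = 0.45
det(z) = -0.00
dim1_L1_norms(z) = [0.64, 0.27]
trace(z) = -0.33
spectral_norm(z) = 0.59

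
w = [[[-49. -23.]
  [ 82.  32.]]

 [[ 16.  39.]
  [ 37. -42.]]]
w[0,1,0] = 82.0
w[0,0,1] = -23.0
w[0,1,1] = 32.0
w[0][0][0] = -49.0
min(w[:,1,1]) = -42.0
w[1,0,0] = 16.0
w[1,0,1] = 39.0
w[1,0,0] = 16.0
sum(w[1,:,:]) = 50.0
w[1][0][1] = 39.0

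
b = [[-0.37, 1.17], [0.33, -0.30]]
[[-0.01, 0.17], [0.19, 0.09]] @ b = [[0.06, -0.06], [-0.04, 0.20]]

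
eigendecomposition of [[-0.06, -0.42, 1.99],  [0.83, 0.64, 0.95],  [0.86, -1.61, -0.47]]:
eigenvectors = [[(0.78+0j), (-0.29-0.54j), (-0.29+0.54j)],[-0.03+0.00j, (-0.64+0j), -0.64-0.00j],[(-0.62+0j), (0.1-0.46j), 0.10+0.46j]]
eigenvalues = [(-1.62+0j), (0.87+1.39j), (0.87-1.39j)]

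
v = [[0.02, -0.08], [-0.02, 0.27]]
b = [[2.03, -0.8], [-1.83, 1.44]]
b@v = [[0.06, -0.38],[-0.07, 0.54]]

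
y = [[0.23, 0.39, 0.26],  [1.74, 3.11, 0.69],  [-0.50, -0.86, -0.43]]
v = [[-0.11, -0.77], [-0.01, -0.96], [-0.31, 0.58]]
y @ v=[[-0.11, -0.40], [-0.44, -3.93], [0.2, 0.96]]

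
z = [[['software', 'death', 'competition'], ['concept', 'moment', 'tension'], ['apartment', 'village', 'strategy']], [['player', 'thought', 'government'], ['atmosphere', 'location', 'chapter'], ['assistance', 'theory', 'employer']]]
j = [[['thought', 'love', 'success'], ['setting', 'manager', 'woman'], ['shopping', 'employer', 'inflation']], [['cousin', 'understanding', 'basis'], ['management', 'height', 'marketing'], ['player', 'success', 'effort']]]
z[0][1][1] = 'moment'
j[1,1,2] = 'marketing'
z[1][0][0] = 'player'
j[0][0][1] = 'love'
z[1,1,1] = 'location'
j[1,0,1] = 'understanding'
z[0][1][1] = 'moment'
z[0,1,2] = 'tension'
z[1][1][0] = 'atmosphere'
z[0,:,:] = [['software', 'death', 'competition'], ['concept', 'moment', 'tension'], ['apartment', 'village', 'strategy']]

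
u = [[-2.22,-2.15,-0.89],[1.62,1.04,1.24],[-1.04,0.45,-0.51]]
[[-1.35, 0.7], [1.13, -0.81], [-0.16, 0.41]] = u@[[0.03, -0.15], [0.36, 0.03], [0.57, -0.48]]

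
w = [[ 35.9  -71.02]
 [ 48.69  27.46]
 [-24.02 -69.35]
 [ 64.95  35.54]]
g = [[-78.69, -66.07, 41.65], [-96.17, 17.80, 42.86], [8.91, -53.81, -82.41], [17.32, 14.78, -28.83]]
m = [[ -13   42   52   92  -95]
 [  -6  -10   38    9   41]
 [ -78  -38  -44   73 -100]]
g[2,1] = -53.81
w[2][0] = -24.02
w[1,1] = 27.46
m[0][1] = 42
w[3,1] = 35.54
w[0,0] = 35.9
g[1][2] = 42.86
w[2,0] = -24.02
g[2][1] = -53.81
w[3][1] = 35.54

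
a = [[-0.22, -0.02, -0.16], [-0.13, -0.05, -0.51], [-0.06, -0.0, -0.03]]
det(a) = -0.00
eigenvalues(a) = [(-0.28+0j), (-0.01+0.04j), (-0.01-0.04j)]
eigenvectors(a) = [[(0.67+0j), -0.03+0.07j, (-0.03-0.07j)], [0.73+0.00j, 0.99+0.00j, 0.99-0.00j], [(0.16+0j), (-0.07-0.09j), -0.07+0.09j]]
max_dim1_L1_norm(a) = 0.69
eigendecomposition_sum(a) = [[-0.22+0.00j, (-0.02+0j), (-0.18-0j)], [-0.24+0.00j, (-0.02+0j), -0.19-0.00j], [-0.05+0.00j, -0.00+0.00j, -0.04-0.00j]] + [[-0.00+0.00j, -0.00-0.00j, 0.01-0.01j], [0.05-0.00j, (-0.01+0.01j), (-0.16-0.06j)], [-0.00-0.00j, 0j, (0.01+0.02j)]] + [[-0.00-0.00j, -0.00+0.00j, 0.01+0.01j], [(0.05+0j), -0.01-0.01j, (-0.16+0.06j)], [-0.00+0.00j, 0.00-0.00j, 0.01-0.02j]]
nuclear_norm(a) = 0.75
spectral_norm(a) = 0.58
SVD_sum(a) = [[-0.09, -0.02, -0.21], [-0.19, -0.05, -0.48], [-0.02, -0.00, -0.05]] + [[-0.13, 0.0, 0.05], [0.06, -0.0, -0.03], [-0.04, 0.0, 0.02]] + [[0.00, -0.0, 0.0], [-0.00, 0.0, -0.00], [-0.00, 0.0, -0.00]]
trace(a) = -0.30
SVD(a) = [[-0.4,0.87,-0.28],[-0.91,-0.41,0.03],[-0.09,0.27,0.96]] @ diag([0.5750552729216293, 0.16641914758951237, 0.00401253044977599]) @ [[0.37, 0.09, 0.92], [-0.93, 0.02, 0.37], [-0.02, 1.00, -0.09]]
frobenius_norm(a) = 0.60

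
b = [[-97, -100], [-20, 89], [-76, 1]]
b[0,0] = -97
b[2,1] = 1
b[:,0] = [-97, -20, -76]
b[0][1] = -100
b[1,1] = 89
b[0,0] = -97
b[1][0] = -20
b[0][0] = -97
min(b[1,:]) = -20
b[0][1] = -100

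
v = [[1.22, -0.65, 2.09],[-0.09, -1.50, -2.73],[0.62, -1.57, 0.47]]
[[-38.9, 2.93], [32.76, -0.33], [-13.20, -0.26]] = v @ [[-11.47, 5.35], [0.34, 1.94], [-11.81, -1.12]]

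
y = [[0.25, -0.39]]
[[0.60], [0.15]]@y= [[0.15, -0.23], [0.04, -0.06]]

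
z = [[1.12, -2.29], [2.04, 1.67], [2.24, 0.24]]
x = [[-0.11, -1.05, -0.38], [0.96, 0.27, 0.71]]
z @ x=[[-2.32, -1.79, -2.05], [1.38, -1.69, 0.41], [-0.02, -2.29, -0.68]]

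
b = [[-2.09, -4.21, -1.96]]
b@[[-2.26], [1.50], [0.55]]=[[-2.67]]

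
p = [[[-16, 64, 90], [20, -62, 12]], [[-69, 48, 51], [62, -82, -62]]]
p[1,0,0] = -69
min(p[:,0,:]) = -69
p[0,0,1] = 64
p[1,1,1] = -82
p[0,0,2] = 90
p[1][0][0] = -69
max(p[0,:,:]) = 90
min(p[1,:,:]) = -82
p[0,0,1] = 64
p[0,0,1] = 64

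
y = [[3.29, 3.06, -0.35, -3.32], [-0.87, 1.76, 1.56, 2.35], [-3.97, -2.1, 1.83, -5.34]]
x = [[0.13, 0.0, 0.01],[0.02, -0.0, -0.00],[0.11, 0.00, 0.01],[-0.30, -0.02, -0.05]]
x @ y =[[0.39,0.38,-0.03,-0.48], [0.07,0.06,-0.01,-0.07], [0.32,0.32,-0.02,-0.42], [-0.77,-0.85,-0.02,1.22]]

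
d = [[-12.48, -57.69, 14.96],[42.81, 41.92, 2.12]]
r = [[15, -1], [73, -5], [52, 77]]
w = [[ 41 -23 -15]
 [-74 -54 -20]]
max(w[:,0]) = 41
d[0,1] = -57.69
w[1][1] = -54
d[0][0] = -12.48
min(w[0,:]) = -23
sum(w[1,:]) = -148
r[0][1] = -1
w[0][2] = -15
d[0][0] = -12.48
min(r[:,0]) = 15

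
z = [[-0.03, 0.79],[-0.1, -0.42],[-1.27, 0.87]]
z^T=[[-0.03, -0.10, -1.27], [0.79, -0.42, 0.87]]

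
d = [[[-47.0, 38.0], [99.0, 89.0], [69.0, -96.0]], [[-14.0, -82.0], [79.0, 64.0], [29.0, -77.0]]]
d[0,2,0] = 69.0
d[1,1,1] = 64.0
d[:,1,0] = [99.0, 79.0]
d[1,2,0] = 29.0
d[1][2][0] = 29.0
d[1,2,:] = [29.0, -77.0]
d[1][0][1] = -82.0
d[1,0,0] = -14.0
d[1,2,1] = -77.0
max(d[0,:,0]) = 99.0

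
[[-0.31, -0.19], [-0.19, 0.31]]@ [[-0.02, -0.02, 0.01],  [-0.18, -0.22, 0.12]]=[[0.04, 0.05, -0.03],[-0.05, -0.06, 0.04]]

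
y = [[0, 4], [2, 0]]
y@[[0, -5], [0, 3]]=[[0, 12], [0, -10]]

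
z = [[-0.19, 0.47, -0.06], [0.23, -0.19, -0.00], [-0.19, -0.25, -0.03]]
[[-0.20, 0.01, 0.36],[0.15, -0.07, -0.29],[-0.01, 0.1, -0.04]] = z @ [[0.44, -0.38, -0.77], [-0.27, -0.11, 0.59], [-0.13, 0.10, 1.13]]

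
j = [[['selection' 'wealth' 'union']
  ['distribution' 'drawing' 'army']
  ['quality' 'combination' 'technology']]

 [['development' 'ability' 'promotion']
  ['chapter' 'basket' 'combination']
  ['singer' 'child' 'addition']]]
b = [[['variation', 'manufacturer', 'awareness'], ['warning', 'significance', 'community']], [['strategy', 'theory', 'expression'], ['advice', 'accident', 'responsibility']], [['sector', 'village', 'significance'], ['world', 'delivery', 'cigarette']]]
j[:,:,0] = [['selection', 'distribution', 'quality'], ['development', 'chapter', 'singer']]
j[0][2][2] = 'technology'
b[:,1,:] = [['warning', 'significance', 'community'], ['advice', 'accident', 'responsibility'], ['world', 'delivery', 'cigarette']]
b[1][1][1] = 'accident'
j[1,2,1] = 'child'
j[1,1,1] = 'basket'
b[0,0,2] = 'awareness'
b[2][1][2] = 'cigarette'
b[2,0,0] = 'sector'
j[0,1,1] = 'drawing'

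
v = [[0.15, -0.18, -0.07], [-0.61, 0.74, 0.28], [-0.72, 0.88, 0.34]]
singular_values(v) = [1.57, 0.01, 0.0]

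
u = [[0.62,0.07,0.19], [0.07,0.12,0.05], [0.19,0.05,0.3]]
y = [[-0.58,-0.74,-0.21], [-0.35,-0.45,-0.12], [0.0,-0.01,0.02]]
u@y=[[-0.38, -0.49, -0.13],[-0.08, -0.11, -0.03],[-0.13, -0.17, -0.04]]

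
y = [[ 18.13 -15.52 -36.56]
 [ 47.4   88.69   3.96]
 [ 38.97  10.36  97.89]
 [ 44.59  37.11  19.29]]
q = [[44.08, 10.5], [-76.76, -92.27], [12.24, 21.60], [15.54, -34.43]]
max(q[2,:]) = 21.6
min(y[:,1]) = -15.52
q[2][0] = 12.24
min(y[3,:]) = 19.29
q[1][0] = -76.76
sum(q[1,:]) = -169.03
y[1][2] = 3.96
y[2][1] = 10.36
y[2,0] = 38.97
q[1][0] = -76.76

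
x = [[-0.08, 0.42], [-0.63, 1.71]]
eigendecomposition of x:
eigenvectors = [[-0.93, -0.25], [-0.36, -0.97]]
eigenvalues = [0.08, 1.55]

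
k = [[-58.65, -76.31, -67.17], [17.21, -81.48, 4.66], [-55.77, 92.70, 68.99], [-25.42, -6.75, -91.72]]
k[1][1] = -81.48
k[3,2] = -91.72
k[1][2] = 4.66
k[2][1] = 92.7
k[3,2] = -91.72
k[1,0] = 17.21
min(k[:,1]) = -81.48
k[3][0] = -25.42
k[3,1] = -6.75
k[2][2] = 68.99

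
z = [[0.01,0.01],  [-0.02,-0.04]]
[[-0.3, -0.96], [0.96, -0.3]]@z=[[0.02,0.04], [0.02,0.02]]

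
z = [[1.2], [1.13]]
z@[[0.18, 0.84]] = [[0.22, 1.01], [0.20, 0.95]]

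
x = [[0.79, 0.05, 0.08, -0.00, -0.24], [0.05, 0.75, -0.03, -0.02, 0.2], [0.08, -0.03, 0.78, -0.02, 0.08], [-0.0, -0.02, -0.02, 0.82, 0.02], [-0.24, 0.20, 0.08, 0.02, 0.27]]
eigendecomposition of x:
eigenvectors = [[0.34, -0.83, 0.35, -0.26, 0.01], [-0.30, 0.22, 0.27, -0.69, 0.56], [-0.16, -0.37, -0.86, -0.17, 0.27], [-0.04, 0.11, -0.16, -0.63, -0.75], [0.88, 0.34, -0.20, -0.19, 0.21]]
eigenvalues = [0.09, 0.91, 0.77, 0.8, 0.84]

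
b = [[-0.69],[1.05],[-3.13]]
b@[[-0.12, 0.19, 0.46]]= [[0.08, -0.13, -0.32], [-0.13, 0.2, 0.48], [0.38, -0.59, -1.44]]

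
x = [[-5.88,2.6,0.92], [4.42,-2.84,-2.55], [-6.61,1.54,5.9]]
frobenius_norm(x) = 12.54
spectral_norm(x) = 12.09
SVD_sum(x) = [[-4.91, 1.88, 2.97], [4.66, -1.78, -2.82], [-7.12, 2.73, 4.31]] + [[-0.73, 1.11, -1.91], [0.20, -0.31, 0.53], [0.64, -0.97, 1.67]] + [[-0.24, -0.4, -0.14], [-0.44, -0.74, -0.26], [-0.13, -0.21, -0.08]]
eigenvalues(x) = [5.36, -7.11, -1.06]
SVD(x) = [[-0.50, -0.74, 0.45], [0.47, 0.21, 0.86], [-0.72, 0.64, 0.25]] @ diag([12.085007345723813, 3.1607464487904386, 1.0589047833776712]) @ [[0.81, -0.31, -0.49], [0.31, -0.48, 0.82], [-0.49, -0.82, -0.29]]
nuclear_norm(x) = 16.30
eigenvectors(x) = [[0.01, -0.74, 0.50], [-0.29, 0.51, 0.82], [0.96, -0.44, 0.29]]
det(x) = 40.45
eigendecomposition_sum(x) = [[-0.04, 0.00, 0.06], [0.97, -0.00, -1.65], [-3.17, 0.01, 5.39]] + [[-5.61, 3.06, 1.00], [3.83, -2.09, -0.68], [-3.3, 1.8, 0.59]] + [[-0.23, -0.46, -0.14], [-0.38, -0.75, -0.22], [-0.14, -0.27, -0.08]]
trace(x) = -2.82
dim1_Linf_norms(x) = [5.88, 4.42, 6.61]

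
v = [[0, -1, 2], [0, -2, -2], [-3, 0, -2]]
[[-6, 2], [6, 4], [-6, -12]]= v@ [[4, 4], [0, -2], [-3, 0]]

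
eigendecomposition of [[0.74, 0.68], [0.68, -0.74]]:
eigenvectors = [[0.93, -0.36], [0.36, 0.93]]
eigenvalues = [1.0, -1.0]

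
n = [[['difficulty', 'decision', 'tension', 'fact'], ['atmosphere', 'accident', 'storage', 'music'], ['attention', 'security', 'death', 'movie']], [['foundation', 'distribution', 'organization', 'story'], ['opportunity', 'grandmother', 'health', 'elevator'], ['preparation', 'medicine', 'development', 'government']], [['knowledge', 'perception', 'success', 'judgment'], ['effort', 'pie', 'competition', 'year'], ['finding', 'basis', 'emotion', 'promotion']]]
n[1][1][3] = 'elevator'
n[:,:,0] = [['difficulty', 'atmosphere', 'attention'], ['foundation', 'opportunity', 'preparation'], ['knowledge', 'effort', 'finding']]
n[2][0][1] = 'perception'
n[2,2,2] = 'emotion'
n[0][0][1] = 'decision'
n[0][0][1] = 'decision'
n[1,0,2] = 'organization'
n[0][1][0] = 'atmosphere'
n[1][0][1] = 'distribution'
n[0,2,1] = 'security'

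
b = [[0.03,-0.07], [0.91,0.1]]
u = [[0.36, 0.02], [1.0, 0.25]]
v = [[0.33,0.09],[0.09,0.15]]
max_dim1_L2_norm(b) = 0.92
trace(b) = 0.13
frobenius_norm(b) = 0.92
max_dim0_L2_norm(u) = 1.06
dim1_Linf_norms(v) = [0.33, 0.15]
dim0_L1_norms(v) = [0.42, 0.24]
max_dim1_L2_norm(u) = 1.03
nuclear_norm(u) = 1.15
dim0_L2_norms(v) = [0.34, 0.17]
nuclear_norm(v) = 0.48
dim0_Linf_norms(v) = [0.33, 0.15]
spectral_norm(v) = 0.37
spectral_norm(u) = 1.09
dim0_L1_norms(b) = [0.94, 0.17]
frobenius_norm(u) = 1.09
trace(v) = 0.48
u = v + b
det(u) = 0.07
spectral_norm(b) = 0.92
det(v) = 0.04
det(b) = 0.07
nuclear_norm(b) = 0.99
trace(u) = 0.61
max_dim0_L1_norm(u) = 1.36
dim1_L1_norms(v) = [0.42, 0.24]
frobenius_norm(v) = 0.38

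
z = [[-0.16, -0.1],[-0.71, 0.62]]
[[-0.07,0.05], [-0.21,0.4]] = z@[[0.38,-0.43], [0.10,0.15]]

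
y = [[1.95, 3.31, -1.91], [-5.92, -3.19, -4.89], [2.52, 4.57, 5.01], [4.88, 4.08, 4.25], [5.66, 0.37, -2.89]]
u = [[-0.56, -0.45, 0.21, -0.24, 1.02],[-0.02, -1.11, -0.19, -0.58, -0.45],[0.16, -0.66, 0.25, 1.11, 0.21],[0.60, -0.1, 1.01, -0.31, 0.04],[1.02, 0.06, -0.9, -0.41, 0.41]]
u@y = [[6.70, -0.06, 0.35], [0.68, 0.07, 3.35], [11.45, 8.38, 8.28], [3.02, 5.67, 2.97], [-0.31, -2.45, -9.68]]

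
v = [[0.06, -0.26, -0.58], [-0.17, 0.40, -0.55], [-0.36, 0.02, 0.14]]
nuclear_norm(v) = 1.66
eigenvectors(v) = [[(-0.76+0j), -0.52j, 0.52j],[-0.45+0.00j, -0.73+0.00j, (-0.73-0j)],[-0.46+0.00j, (0.16+0.41j), 0.16-0.41j]]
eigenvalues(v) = [(-0.44+0j), (0.52+0.19j), (0.52-0.19j)]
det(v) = -0.14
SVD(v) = [[0.65, -0.62, 0.44],[0.75, 0.63, -0.21],[-0.15, 0.47, 0.87]] @ diag([0.8182135555277235, 0.5314820597943095, 0.31089129558010953]) @ [[-0.04, 0.16, -0.99], [-0.59, 0.79, 0.15], [-0.81, -0.59, -0.06]]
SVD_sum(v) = [[-0.02, 0.08, -0.52], [-0.03, 0.1, -0.60], [0.01, -0.02, 0.12]] + [[0.19, -0.26, -0.05],[-0.20, 0.26, 0.05],[-0.15, 0.2, 0.04]] + [[-0.11,-0.08,-0.01], [0.05,0.04,0.0], [-0.22,-0.16,-0.02]]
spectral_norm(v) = 0.82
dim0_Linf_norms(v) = [0.36, 0.4, 0.58]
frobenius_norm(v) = 1.02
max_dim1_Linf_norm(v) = 0.58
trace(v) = 0.60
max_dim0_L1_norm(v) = 1.27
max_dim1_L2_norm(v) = 0.7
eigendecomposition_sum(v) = [[(-0.23-0j), -0.06+0.00j, (-0.29+0j)], [(-0.14-0j), (-0.04+0j), (-0.17+0j)], [-0.14-0.00j, (-0.04+0j), -0.17+0.00j]] + [[(0.14-0.01j), (-0.1+0.15j), -0.15-0.13j], [(-0.02-0.21j), (0.22+0.14j), -0.19+0.21j], [-0.11+0.05j, (0.03-0.15j), (0.16+0.06j)]] + [[0.14+0.01j, -0.10-0.15j, -0.15+0.13j], [-0.02+0.21j, 0.22-0.14j, (-0.19-0.21j)], [(-0.11-0.05j), 0.03+0.15j, (0.16-0.06j)]]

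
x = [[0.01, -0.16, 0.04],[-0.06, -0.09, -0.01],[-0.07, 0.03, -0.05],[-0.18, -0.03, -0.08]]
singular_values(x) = [0.23, 0.19, 0.01]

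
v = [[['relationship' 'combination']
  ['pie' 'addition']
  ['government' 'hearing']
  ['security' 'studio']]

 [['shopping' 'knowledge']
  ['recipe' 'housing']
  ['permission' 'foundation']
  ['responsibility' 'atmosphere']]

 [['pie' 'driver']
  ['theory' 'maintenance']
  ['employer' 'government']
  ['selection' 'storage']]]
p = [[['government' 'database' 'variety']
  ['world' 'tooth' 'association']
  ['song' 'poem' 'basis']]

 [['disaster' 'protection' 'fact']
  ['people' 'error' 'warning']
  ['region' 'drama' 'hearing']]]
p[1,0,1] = 'protection'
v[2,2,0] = 'employer'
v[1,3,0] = 'responsibility'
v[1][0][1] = 'knowledge'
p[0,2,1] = 'poem'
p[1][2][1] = 'drama'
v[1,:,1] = ['knowledge', 'housing', 'foundation', 'atmosphere']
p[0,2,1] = 'poem'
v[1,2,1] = 'foundation'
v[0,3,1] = 'studio'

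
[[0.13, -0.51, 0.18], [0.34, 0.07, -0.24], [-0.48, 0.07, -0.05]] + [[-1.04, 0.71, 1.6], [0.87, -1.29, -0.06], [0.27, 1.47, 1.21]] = [[-0.91, 0.2, 1.78], [1.21, -1.22, -0.3], [-0.21, 1.54, 1.16]]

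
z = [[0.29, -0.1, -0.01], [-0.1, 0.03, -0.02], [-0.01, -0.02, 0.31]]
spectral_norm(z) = 0.32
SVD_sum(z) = [[0.28, -0.09, -0.07],[-0.09, 0.03, 0.02],[-0.07, 0.02, 0.02]] + [[0.01, -0.01, 0.06], [-0.01, 0.01, -0.04], [0.06, -0.04, 0.29]] + [[-0.0, -0.00, -0.00],[-0.00, -0.0, -0.00],[-0.0, -0.0, -0.0]]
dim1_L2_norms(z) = [0.31, 0.11, 0.31]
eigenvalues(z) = [-0.01, 0.32, 0.31]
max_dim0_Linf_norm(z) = 0.31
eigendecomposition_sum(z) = [[-0.00, -0.0, -0.00],[-0.00, -0.0, -0.0],[-0.00, -0.0, -0.0]] + [[0.28, -0.09, -0.07], [-0.09, 0.03, 0.02], [-0.07, 0.02, 0.02]] + [[0.01, -0.01, 0.06], [-0.01, 0.01, -0.04], [0.06, -0.04, 0.29]]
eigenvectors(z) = [[-0.32, -0.93, 0.19], [-0.94, 0.3, -0.14], [-0.07, 0.22, 0.97]]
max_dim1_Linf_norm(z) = 0.31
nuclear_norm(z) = 0.64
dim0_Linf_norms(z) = [0.29, 0.1, 0.31]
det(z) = -0.00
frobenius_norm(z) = 0.45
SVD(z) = [[-0.93, 0.19, 0.32], [0.3, -0.14, 0.94], [0.22, 0.97, 0.07]] @ diag([0.32470579332021293, 0.31086194377556636, 0.005567737095779399]) @ [[-0.93, 0.30, 0.22], [0.19, -0.14, 0.97], [-0.32, -0.94, -0.07]]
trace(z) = 0.63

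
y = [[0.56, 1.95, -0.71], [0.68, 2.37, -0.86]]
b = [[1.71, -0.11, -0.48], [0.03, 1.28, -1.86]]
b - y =[[1.15,-2.06,0.23], [-0.65,-1.09,-1.00]]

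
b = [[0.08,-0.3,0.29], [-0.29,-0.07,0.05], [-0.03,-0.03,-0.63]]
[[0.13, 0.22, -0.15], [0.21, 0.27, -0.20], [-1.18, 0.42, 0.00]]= b @ [[-0.7, -0.69, 0.53], [1.16, -1.45, 0.59], [1.85, -0.56, -0.06]]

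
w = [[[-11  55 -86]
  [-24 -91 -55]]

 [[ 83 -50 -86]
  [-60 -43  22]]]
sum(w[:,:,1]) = -129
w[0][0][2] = -86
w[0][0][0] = -11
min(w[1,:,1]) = -50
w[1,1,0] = -60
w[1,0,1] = -50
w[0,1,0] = -24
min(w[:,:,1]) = -91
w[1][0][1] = -50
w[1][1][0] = -60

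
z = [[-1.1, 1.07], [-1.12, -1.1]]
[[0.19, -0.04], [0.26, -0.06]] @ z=[[-0.16, 0.25], [-0.22, 0.34]]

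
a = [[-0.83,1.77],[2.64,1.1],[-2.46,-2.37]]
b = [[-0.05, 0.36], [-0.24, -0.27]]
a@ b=[[-0.38, -0.78], [-0.4, 0.65], [0.69, -0.25]]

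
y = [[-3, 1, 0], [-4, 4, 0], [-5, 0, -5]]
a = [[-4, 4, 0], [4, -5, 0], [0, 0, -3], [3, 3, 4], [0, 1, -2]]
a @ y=[[-4, 12, 0], [8, -16, 0], [15, 0, 15], [-41, 15, -20], [6, 4, 10]]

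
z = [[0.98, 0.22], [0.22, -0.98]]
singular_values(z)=[1.0, 1.0]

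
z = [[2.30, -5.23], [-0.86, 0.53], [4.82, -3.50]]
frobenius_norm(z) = 8.32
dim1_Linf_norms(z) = [5.23, 0.86, 4.82]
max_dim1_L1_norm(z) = 8.32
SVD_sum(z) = [[3.52, -4.21], [-0.61, 0.74], [3.7, -4.43]] + [[-1.22, -1.02], [-0.25, -0.21], [1.12, 0.93]]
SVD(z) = [[-0.68, -0.73], [0.12, -0.15], [-0.72, 0.67]] @ diag([8.025226374635439, 2.1775081253248487]) @ [[-0.64, 0.77], [0.77, 0.64]]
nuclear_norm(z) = 10.20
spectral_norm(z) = 8.03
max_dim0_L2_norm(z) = 6.32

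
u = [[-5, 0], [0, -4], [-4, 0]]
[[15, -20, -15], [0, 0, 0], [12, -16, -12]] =u@[[-3, 4, 3], [0, 0, 0]]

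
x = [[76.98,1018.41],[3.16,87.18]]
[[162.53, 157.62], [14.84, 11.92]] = x@[[-0.27, 0.46], [0.18, 0.12]]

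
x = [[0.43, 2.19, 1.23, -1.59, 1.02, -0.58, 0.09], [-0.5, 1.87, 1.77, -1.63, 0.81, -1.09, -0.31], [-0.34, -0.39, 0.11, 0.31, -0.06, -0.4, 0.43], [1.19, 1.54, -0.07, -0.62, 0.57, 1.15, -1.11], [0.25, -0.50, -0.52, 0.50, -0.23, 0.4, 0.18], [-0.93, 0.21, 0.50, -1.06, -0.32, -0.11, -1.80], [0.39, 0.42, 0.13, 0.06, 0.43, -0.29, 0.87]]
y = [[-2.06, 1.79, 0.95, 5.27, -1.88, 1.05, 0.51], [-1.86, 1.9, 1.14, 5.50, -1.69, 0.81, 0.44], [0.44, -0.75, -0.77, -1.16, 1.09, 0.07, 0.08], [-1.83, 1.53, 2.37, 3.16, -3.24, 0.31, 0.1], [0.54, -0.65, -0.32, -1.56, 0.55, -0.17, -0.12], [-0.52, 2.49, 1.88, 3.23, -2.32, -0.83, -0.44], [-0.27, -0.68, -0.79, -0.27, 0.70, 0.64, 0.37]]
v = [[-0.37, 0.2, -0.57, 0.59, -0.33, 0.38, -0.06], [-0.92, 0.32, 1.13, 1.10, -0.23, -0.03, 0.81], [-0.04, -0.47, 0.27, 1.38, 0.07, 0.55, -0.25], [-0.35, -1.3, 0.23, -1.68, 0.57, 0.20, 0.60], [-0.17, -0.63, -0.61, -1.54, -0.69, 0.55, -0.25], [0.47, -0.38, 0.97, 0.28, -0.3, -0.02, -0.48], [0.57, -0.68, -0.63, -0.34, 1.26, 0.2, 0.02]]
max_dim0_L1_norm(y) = 20.15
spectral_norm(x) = 5.00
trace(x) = 2.32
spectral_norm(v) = 3.35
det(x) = 0.00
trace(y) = 2.32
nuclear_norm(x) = 10.41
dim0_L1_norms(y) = [7.52, 9.79, 8.22, 20.15, 11.47, 3.88, 2.06]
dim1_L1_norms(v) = [2.5, 4.54, 3.03, 4.93, 4.44, 2.9, 3.7]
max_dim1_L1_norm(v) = 4.93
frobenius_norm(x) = 6.14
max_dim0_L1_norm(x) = 7.12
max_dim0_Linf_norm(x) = 2.19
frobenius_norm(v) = 4.68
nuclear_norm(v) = 9.93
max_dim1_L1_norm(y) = 13.51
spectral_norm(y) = 11.79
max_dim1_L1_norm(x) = 7.98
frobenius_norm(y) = 12.32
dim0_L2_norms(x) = [1.75, 3.36, 2.28, 2.65, 1.54, 1.81, 2.36]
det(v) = 0.02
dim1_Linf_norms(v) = [0.59, 1.13, 1.38, 1.68, 1.54, 0.97, 1.26]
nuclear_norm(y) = 16.90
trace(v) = -2.15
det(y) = -0.00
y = x @ v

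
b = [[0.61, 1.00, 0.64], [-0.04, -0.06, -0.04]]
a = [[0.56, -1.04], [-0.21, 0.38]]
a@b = [[0.38, 0.62, 0.40], [-0.14, -0.23, -0.15]]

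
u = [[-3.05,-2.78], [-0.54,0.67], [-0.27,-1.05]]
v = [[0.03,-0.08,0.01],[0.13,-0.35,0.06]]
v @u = [[-0.05, -0.15],[-0.22, -0.66]]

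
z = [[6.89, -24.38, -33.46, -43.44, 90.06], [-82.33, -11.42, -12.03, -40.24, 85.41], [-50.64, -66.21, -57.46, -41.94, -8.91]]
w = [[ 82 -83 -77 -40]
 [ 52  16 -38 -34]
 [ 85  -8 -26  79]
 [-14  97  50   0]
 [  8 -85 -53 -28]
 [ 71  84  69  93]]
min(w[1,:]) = -38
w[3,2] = 50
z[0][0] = 6.89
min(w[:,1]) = -85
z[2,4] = -8.91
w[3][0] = -14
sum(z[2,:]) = -225.16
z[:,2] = [-33.46, -12.03, -57.46]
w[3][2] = 50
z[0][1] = -24.38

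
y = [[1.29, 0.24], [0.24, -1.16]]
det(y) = -1.554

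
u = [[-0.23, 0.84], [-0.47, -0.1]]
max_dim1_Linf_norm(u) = 0.84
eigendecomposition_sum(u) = [[(-0.12+0.3j), 0.42+0.11j],  [(-0.24-0.06j), (-0.05+0.32j)]] + [[-0.12-0.30j, (0.42-0.11j)], [-0.24+0.06j, (-0.05-0.32j)]]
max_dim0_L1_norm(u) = 0.94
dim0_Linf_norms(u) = [0.47, 0.84]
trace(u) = -0.33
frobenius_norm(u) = 0.99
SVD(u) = [[-1.00, -0.05], [-0.05, 1.0]] @ diag([0.8715495198165905, 0.4793760887940391]) @ [[0.29,-0.96], [-0.96,-0.29]]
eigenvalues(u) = [(-0.16+0.62j), (-0.16-0.62j)]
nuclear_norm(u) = 1.35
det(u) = 0.42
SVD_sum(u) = [[-0.25, 0.83], [-0.01, 0.04]] + [[0.02, 0.01], [-0.46, -0.14]]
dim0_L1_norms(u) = [0.7, 0.94]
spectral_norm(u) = 0.87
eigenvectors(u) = [[(0.8+0j), (0.8-0j)], [0.06+0.60j, 0.06-0.60j]]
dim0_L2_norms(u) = [0.52, 0.85]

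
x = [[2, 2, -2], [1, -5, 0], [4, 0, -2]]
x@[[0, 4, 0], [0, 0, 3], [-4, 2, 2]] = [[8, 4, 2], [0, 4, -15], [8, 12, -4]]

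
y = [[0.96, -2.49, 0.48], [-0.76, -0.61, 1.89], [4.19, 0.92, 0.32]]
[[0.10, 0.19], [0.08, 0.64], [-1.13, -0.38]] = y @ [[-0.23, -0.10], [-0.15, -0.06], [-0.1, 0.28]]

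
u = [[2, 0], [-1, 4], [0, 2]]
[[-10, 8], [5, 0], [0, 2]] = u @[[-5, 4], [0, 1]]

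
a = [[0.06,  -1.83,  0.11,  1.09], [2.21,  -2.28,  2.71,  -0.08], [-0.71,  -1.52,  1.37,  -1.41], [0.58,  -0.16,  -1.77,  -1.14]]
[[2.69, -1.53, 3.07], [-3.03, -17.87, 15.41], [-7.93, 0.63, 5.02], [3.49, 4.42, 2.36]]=a@[[1.87, -4.40, 3.20], [-0.24, -0.18, -2.46], [-2.78, -3.19, 0.96], [2.24, -1.14, -1.59]]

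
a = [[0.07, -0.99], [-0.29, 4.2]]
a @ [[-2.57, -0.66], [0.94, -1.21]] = [[-1.11, 1.15],[4.69, -4.89]]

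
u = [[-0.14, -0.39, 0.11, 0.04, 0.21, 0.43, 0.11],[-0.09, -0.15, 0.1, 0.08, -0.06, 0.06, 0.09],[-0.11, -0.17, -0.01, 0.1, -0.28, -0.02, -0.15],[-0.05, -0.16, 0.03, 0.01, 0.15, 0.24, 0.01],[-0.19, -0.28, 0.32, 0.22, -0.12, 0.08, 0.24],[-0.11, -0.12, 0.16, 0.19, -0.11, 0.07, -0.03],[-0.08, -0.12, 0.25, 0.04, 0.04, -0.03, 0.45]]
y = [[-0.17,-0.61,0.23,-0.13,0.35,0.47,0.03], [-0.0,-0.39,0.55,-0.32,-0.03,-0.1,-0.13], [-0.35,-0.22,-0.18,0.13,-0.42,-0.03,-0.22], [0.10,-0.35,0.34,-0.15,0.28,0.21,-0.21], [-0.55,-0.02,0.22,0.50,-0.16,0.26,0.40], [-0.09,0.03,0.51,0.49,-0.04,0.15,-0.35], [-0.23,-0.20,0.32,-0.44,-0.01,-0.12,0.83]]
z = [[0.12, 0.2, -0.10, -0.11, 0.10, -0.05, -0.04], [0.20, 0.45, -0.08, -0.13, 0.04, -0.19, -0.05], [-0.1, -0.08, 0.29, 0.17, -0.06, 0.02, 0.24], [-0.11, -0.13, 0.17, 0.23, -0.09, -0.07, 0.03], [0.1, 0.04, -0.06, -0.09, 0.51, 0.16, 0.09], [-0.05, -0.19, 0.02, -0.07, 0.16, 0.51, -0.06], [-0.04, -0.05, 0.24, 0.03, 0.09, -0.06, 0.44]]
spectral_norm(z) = 0.82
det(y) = -0.00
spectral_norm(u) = 0.95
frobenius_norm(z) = 1.28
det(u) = 0.00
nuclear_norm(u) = 2.18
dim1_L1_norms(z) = [0.72, 1.14, 0.96, 0.83, 1.05, 1.06, 0.95]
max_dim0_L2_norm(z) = 0.58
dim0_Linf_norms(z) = [0.2, 0.45, 0.29, 0.23, 0.51, 0.51, 0.44]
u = y @ z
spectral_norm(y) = 1.30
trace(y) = -0.07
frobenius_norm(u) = 1.22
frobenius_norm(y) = 2.21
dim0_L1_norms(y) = [1.49, 1.82, 2.35, 2.16, 1.29, 1.34, 2.17]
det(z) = -0.00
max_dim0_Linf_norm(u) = 0.45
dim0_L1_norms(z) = [0.72, 1.14, 0.96, 0.83, 1.05, 1.06, 0.95]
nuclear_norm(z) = 2.56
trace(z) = 2.55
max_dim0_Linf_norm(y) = 0.83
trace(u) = 0.11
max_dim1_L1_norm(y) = 2.15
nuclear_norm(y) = 4.76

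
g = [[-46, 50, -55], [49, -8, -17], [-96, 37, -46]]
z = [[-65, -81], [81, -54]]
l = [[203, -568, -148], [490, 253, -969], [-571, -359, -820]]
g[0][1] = 50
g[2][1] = 37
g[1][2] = -17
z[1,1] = -54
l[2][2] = -820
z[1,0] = 81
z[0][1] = -81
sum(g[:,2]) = -118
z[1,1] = -54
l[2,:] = [-571, -359, -820]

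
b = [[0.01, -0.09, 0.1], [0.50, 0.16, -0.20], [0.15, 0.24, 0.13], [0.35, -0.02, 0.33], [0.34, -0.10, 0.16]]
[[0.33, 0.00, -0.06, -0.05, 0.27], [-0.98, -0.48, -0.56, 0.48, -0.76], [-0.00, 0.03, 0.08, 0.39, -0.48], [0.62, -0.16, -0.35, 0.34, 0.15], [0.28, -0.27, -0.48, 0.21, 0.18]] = b@ [[-0.65, -0.90, -1.29, 0.76, -0.49], [-0.96, 0.43, 0.96, 0.98, -2.16], [2.52, 0.51, 0.36, 0.29, 0.83]]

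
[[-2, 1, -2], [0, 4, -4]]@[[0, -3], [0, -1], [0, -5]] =[[0, 15], [0, 16]]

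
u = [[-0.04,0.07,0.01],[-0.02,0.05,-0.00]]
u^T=[[-0.04, -0.02], [0.07, 0.05], [0.01, -0.0]]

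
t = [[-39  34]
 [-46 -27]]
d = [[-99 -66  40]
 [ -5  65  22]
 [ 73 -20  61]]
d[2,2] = 61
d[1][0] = -5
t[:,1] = [34, -27]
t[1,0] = -46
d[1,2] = 22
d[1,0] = -5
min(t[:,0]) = -46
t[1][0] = -46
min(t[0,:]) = -39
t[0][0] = -39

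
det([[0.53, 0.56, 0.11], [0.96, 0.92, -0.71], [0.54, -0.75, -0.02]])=-0.630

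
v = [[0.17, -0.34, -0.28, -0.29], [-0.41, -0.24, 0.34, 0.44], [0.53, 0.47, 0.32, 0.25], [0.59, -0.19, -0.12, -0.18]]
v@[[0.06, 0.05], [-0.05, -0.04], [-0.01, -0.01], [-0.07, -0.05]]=[[0.05, 0.04], [-0.05, -0.04], [-0.01, -0.01], [0.06, 0.05]]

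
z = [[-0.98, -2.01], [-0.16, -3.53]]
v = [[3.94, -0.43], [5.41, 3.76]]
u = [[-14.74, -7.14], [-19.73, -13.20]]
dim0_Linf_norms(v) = [5.41, 3.76]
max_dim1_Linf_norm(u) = 19.73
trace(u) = -27.94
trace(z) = -4.51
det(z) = 3.14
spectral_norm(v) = 7.32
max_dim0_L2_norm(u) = 24.63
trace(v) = 7.70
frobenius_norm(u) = 28.84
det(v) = 17.14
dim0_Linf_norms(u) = [19.73, 13.2]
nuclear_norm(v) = 9.66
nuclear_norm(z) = 4.87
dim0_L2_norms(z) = [0.99, 4.06]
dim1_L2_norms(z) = [2.24, 3.53]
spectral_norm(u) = 28.78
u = z @ v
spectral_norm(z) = 4.11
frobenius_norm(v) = 7.69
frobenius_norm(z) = 4.18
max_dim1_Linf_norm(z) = 3.53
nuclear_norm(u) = 30.65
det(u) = 53.70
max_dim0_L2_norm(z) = 4.06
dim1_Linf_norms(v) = [3.94, 5.41]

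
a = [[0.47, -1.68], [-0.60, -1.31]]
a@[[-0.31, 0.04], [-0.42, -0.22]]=[[0.56, 0.39], [0.74, 0.26]]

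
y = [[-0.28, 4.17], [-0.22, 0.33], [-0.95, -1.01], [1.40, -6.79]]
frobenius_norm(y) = 8.22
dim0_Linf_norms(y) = [1.4, 6.79]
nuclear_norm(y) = 9.35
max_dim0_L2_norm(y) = 8.04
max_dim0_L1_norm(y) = 12.3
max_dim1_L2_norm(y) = 6.93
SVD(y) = [[0.51, -0.30], [0.04, 0.14], [-0.10, 0.90], [-0.85, -0.28]] @ diag([8.132571081815172, 1.2135022040456325]) @ [[-0.15, 0.99], [-0.99, -0.15]]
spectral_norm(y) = 8.13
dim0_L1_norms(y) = [2.85, 12.3]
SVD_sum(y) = [[-0.64, 4.11], [-0.06, 0.36], [0.13, -0.84], [1.06, -6.84]] + [[0.36, 0.06], [-0.16, -0.03], [-1.08, -0.17], [0.34, 0.05]]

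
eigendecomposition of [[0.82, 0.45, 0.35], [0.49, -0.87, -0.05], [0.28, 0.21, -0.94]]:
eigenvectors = [[(-0.96+0j), 0.11+0.18j, (0.11-0.18j)], [(-0.25+0j), (0.02-0.69j), (0.02+0.69j)], [(-0.16+0j), -0.69+0.00j, (-0.69-0j)]]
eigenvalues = [(1+0j), (-0.99+0.14j), (-0.99-0.14j)]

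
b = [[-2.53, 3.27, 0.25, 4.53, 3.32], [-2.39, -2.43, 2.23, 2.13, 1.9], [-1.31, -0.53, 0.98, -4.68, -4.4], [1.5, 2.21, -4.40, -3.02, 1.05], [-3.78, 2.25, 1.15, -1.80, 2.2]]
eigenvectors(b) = [[(0.25+0.2j),  (0.25-0.2j),  (0.3+0j),  (0.66+0j),  0.66-0.00j], [-0.12+0.18j,  (-0.12-0.18j),  (0.59+0j),  0.08+0.32j,  (0.08-0.32j)], [(-0.6+0j),  -0.60-0.00j,  -0.33+0.00j,  (0.44+0.2j),  0.44-0.20j], [(0.38-0.06j),  0.38+0.06j,  (-0.67+0j),  (-0.24+0.03j),  -0.24-0.03j], [-0.17+0.56j,  -0.17-0.56j,  -0.10+0.00j,  (0.38-0.09j),  (0.38+0.09j)]]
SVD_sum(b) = [[-1.93,0.99,1.18,4.70,3.73], [-1.0,0.52,0.61,2.45,1.94], [1.61,-0.83,-0.99,-3.94,-3.13], [0.74,-0.38,-0.45,-1.8,-1.43], [-0.49,0.25,0.3,1.19,0.94]] + [[0.44, 0.97, -1.13, -0.20, 0.58], [-0.83, -1.83, 2.13, 0.38, -1.09], [-0.6, -1.32, 1.55, 0.27, -0.79], [1.43, 3.12, -3.65, -0.65, 1.87], [0.13, 0.29, -0.34, -0.06, 0.17]] + [[-0.88, 0.49, 0.24, -0.62, 0.12], [-0.22, 0.12, 0.06, -0.16, 0.03], [-2.10, 1.16, 0.58, -1.48, 0.29], [-0.41, 0.23, 0.11, -0.29, 0.06], [-3.64, 2.01, 1.01, -2.57, 0.5]] + [[0.05, 0.93, 0.21, 0.56, -0.99], [-0.05, -1.1, -0.25, -0.66, 1.17], [0.03, 0.60, 0.13, 0.36, -0.63], [-0.03, -0.64, -0.14, -0.38, 0.68], [-0.02, -0.43, -0.1, -0.26, 0.46]] + [[-0.21,-0.11,-0.25,0.09,-0.12], [-0.28,-0.14,-0.33,0.12,-0.15], [-0.25,-0.13,-0.30,0.11,-0.14], [-0.22,-0.12,-0.27,0.10,-0.12], [0.24,0.12,0.28,-0.1,0.13]]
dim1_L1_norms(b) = [13.9, 11.08, 11.9, 12.18, 11.18]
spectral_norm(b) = 9.59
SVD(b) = [[-0.68, -0.24, -0.20, 0.54, 0.39],[-0.35, 0.46, -0.05, -0.63, 0.51],[0.57, 0.33, -0.49, 0.34, 0.46],[0.26, -0.78, -0.09, -0.37, 0.42],[-0.17, -0.07, -0.84, -0.25, -0.44]] @ diag([9.587384497225612, 6.867538515860604, 5.95143958086478, 2.775685248267519, 0.9599539329547134]) @ [[0.3, -0.15, -0.18, -0.72, -0.58], [-0.26, -0.58, 0.68, 0.12, -0.35], [0.73, -0.40, -0.20, 0.51, -0.1], [0.03, 0.63, 0.14, 0.37, -0.67], [-0.56, -0.29, -0.67, 0.24, -0.31]]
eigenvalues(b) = [(3.11+4.33j), (3.11-4.33j), (-7.66+0j), (-1.68+1.4j), (-1.68-1.4j)]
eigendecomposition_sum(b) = [[-0.49+0.78j,0.70+0.22j,-0.48-0.56j,(0.41+0.85j),(1.51-0.2j)],  [-0.55-0.30j,-0.12+0.49j,(0.36-0.35j),-0.56+0.32j,(0.21+1.01j)],  [-0.16-1.69j,-1.27+0.47j,1.34+0.27j,-1.55-0.78j,-1.97+2.00j],  [0.26+1.05j,(0.76-0.42j),-0.87-0.04j,(1.06+0.35j),(1.06-1.45j)],  [(-1.65-0.34j),0.08+1.34j,(0.64-1.19j),-1.19+1.25j,(1.32+2.45j)]] + [[-0.49-0.78j, 0.70-0.22j, (-0.48+0.56j), 0.41-0.85j, (1.51+0.2j)],[(-0.55+0.3j), -0.12-0.49j, (0.36+0.35j), (-0.56-0.32j), (0.21-1.01j)],[(-0.16+1.69j), (-1.27-0.47j), (1.34-0.27j), (-1.55+0.78j), (-1.97-2j)],[(0.26-1.05j), 0.76+0.42j, -0.87+0.04j, 1.06-0.35j, 1.06+1.45j],[-1.65+0.34j, 0.08-1.34j, (0.64+1.19j), -1.19-1.25j, (1.32-2.45j)]] + [[-0.25-0.00j, (-0.79+0j), 1.14-0.00j, (1.97-0j), 0.54+0.00j],[(-0.5-0j), -1.55+0.00j, 2.24-0.00j, (3.87-0j), 1.06+0.00j],[0.28+0.00j, 0.88-0.00j, (-1.27+0j), -2.19+0.00j, -0.60-0.00j],[0.57+0.00j, (1.76-0j), (-2.55+0j), -4.40+0.00j, -1.20-0.00j],[(0.09+0j), (0.27-0j), -0.39+0.00j, (-0.68+0j), -0.18-0.00j]] + [[-0.65+0.66j, (1.33+1.04j), 0.04+0.77j, 0.88+0.89j, -0.12-0.48j], [-0.39-0.22j, -0.33+0.76j, -0.36+0.12j, -0.31+0.53j, 0.21-0.12j], [-0.64+0.24j, (0.57+1.11j), (-0.21+0.53j), (0.31+0.87j), 0.07-0.36j], [0.21-0.27j, (-0.54-0.32j), (-0.05-0.28j), (-0.36-0.29j), 0.07+0.17j], [-0.29+0.47j, (0.91+0.42j), 0.13+0.44j, 0.63+0.40j, (-0.13-0.26j)]] + [[-0.65-0.66j, (1.33-1.04j), (0.04-0.77j), (0.88-0.89j), (-0.12+0.48j)], [(-0.39+0.22j), (-0.33-0.76j), (-0.36-0.12j), -0.31-0.53j, (0.21+0.12j)], [-0.64-0.24j, 0.57-1.11j, -0.21-0.53j, 0.31-0.87j, 0.07+0.36j], [0.21+0.27j, (-0.54+0.32j), -0.05+0.28j, (-0.36+0.29j), 0.07-0.17j], [(-0.29-0.47j), 0.91-0.42j, (0.13-0.44j), (0.63-0.4j), -0.13+0.26j]]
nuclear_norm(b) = 26.14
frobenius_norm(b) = 13.53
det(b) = -1044.10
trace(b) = -4.80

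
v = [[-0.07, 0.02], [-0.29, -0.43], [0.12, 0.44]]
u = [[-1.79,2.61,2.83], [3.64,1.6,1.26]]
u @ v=[[-0.29, 0.09], [-0.57, -0.06]]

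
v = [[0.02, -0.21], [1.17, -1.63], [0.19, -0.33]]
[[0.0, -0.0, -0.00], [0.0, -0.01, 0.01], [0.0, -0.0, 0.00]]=v @ [[-0.0, -0.01, 0.02],  [-0.00, -0.0, 0.01]]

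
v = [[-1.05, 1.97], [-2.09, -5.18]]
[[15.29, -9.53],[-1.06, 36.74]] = v @ [[-8.07, -2.41], [3.46, -6.12]]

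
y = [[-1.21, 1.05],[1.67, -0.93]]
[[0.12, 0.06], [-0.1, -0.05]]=y @[[0.02, 0.01], [0.14, 0.07]]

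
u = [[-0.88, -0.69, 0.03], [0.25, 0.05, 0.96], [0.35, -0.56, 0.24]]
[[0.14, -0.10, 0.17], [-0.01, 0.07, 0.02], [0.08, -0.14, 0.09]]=u @[[-0.03, -0.07, -0.06], [-0.16, 0.24, -0.17], [0.01, 0.08, 0.05]]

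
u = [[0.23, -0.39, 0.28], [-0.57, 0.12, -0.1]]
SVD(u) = [[-0.65, 0.76], [0.76, 0.65]] @ diag([0.7244789943174905, 0.32837507029724017]) @ [[-0.8, 0.48, -0.36],[-0.59, -0.67, 0.45]]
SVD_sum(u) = [[0.38,-0.22,0.17], [-0.44,0.26,-0.2]] + [[-0.15, -0.17, 0.11], [-0.13, -0.14, 0.10]]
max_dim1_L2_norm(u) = 0.59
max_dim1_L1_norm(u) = 0.9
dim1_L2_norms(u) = [0.53, 0.59]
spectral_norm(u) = 0.72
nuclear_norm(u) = 1.05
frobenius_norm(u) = 0.80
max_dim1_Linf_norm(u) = 0.57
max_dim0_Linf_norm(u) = 0.57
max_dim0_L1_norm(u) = 0.8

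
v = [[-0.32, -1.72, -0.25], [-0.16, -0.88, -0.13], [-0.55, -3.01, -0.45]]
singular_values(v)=[3.67, 0.01, 0.0]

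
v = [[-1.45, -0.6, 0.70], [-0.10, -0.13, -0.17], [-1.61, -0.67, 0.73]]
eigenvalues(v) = [(-0.87+0j), (0.01+0.07j), (0.01-0.07j)]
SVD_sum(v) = [[-1.46, -0.61, 0.68], [-0.05, -0.02, 0.03], [-1.60, -0.67, 0.74]] + [[0.01, 0.01, 0.02], [-0.05, -0.11, -0.2], [-0.00, -0.01, -0.01]] + [[0.00, -0.00, 0.00], [0.00, -0.00, 0.00], [-0.0, 0.0, -0.00]]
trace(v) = -0.85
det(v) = -0.00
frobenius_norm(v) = 2.57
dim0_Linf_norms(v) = [1.61, 0.67, 0.73]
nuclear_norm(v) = 2.79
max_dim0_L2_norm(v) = 2.17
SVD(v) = [[-0.67, 0.11, -0.73],[-0.02, -0.99, -0.12],[-0.74, -0.06, 0.67]] @ diag([2.555302036843483, 0.22926490635282382, 0.008312834569192759]) @ [[0.85, 0.35, -0.39], [0.20, 0.47, 0.86], [-0.49, 0.81, -0.33]]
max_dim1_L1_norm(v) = 3.01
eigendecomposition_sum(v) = [[-1.19+0.00j, (-0.55+0j), (0.46-0j)], [-0.48+0.00j, -0.22+0.00j, (0.19-0j)], [-1.40+0.00j, (-0.64+0j), (0.55-0j)]] + [[-0.13+0.00j, (-0.03-0.02j), 0.12+0.00j], [(0.19-0.05j), (0.05+0.02j), -0.18+0.03j], [-0.10-0.05j, -0.01-0.03j, (0.09+0.05j)]] + [[-0.13-0.00j, -0.03+0.02j, 0.12-0.00j], [(0.19+0.05j), 0.05-0.02j, -0.18-0.03j], [-0.10+0.05j, -0.01+0.03j, (0.09-0.05j)]]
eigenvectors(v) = [[-0.63+0.00j, (0.48+0.1j), (0.48-0.1j)], [-0.25+0.00j, -0.76+0.00j, (-0.76-0j)], [(-0.74+0j), (0.34+0.27j), 0.34-0.27j]]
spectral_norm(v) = 2.56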